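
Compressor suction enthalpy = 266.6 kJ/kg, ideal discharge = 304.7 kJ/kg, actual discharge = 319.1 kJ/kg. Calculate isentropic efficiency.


dh_ideal = 304.7 - 266.6 = 38.1 kJ/kg
dh_actual = 319.1 - 266.6 = 52.5 kJ/kg
eta_s = dh_ideal / dh_actual = 38.1 / 52.5
eta_s = 0.7257

0.7257


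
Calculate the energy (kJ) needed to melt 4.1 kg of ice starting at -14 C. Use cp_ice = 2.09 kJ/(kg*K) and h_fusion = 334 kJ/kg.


Sensible heat = cp * dT = 2.09 * 14 = 29.26 kJ/kg
Total per kg = 29.26 + 334 = 363.26 kJ/kg
Q = m * total = 4.1 * 363.26
Q = 1489.4 kJ

1489.4


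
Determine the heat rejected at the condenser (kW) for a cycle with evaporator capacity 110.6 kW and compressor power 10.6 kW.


Q_cond = Q_evap + W
Q_cond = 110.6 + 10.6
Q_cond = 121.2 kW

121.2


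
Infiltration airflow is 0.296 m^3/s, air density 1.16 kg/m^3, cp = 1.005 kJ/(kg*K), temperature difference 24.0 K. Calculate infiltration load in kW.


Q = V_dot * rho * cp * dT
Q = 0.296 * 1.16 * 1.005 * 24.0
Q = 8.282 kW

8.282


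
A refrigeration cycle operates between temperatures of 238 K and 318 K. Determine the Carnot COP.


dT = 318 - 238 = 80 K
COP_carnot = T_cold / dT = 238 / 80
COP_carnot = 2.975

2.975


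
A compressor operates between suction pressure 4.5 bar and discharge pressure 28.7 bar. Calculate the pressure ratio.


PR = P_high / P_low
PR = 28.7 / 4.5
PR = 6.378

6.378


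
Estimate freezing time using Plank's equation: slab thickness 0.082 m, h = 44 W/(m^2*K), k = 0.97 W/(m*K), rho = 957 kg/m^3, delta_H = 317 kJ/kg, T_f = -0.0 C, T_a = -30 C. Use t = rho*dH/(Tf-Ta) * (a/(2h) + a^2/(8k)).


dT = -0.0 - (-30) = 30.0 K
term1 = a/(2h) = 0.082/(2*44) = 0.0009318181818
term2 = a^2/(8k) = 0.082^2/(8*0.97) = 0.0008664948454
t = rho*dH*1000/dT * (term1 + term2)
t = 957*317*1000/30.0 * (0.0009318181818 + 0.0008664948454)
t = 18185 s

18185


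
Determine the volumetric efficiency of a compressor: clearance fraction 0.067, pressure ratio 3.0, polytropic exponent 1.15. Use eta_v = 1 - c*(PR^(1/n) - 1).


PR^(1/n) = 3.0^(1/1.15) = 2.59948938
eta_v = 1 - 0.067 * (2.59948938 - 1)
eta_v = 0.8928

0.8928


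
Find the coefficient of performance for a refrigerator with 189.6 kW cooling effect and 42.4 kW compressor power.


COP = Q_evap / W
COP = 189.6 / 42.4
COP = 4.472

4.472


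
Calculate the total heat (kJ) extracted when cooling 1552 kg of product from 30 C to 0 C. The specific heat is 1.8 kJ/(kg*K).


dT = 30 - (0) = 30 K
Q = m * cp * dT = 1552 * 1.8 * 30
Q = 83808 kJ

83808


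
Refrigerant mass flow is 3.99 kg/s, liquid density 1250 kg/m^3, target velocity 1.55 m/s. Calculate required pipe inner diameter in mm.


A = m_dot / (rho * v) = 3.99 / (1250 * 1.55) = 0.002059354839 m^2
d = sqrt(4*A/pi) * 1000
d = 51.2 mm

51.2


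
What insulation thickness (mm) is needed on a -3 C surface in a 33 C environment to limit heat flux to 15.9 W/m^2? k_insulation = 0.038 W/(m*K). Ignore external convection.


dT = 33 - (-3) = 36 K
thickness = k * dT / q_max * 1000
thickness = 0.038 * 36 / 15.9 * 1000
thickness = 86.0 mm

86.0


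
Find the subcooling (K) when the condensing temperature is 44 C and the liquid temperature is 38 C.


Subcooling = T_cond - T_liquid
Subcooling = 44 - 38
Subcooling = 6 K

6


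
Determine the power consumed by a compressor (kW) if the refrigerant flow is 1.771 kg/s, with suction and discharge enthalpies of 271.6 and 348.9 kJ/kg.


dh = 348.9 - 271.6 = 77.3 kJ/kg
W = m_dot * dh = 1.771 * 77.3 = 136.9 kW

136.9


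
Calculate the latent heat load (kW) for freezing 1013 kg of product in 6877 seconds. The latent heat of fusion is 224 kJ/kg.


Q_lat = m * h_fg / t
Q_lat = 1013 * 224 / 6877
Q_lat = 33.0 kW

33.0


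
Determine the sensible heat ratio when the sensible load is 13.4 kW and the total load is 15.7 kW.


SHR = Q_sensible / Q_total
SHR = 13.4 / 15.7
SHR = 0.854

0.854


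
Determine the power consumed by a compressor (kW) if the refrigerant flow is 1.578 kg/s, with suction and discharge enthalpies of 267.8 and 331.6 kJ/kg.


dh = 331.6 - 267.8 = 63.8 kJ/kg
W = m_dot * dh = 1.578 * 63.8 = 100.68 kW

100.68


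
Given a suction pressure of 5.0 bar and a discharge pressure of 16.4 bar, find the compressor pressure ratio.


PR = P_high / P_low
PR = 16.4 / 5.0
PR = 3.28

3.28


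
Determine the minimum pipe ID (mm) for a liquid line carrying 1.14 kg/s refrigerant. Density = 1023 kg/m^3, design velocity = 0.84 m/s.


A = m_dot / (rho * v) = 1.14 / (1023 * 0.84) = 0.001326630359 m^2
d = sqrt(4*A/pi) * 1000
d = 41.1 mm

41.1


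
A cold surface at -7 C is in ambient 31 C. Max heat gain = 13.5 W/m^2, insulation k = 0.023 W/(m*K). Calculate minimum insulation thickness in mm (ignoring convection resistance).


dT = 31 - (-7) = 38 K
thickness = k * dT / q_max * 1000
thickness = 0.023 * 38 / 13.5 * 1000
thickness = 64.7 mm

64.7


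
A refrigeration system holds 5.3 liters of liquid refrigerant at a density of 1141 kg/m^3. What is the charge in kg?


Charge = V * rho / 1000
Charge = 5.3 * 1141 / 1000
Charge = 6.05 kg

6.05


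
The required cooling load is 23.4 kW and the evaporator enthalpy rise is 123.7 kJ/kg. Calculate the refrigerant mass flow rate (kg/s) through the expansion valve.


m_dot = Q / dh
m_dot = 23.4 / 123.7
m_dot = 0.1892 kg/s

0.1892


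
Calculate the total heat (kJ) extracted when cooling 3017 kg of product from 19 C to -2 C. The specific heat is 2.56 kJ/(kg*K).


dT = 19 - (-2) = 21 K
Q = m * cp * dT = 3017 * 2.56 * 21
Q = 162194 kJ

162194


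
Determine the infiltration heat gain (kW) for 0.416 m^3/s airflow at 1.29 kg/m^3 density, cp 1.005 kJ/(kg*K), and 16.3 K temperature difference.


Q = V_dot * rho * cp * dT
Q = 0.416 * 1.29 * 1.005 * 16.3
Q = 8.791 kW

8.791


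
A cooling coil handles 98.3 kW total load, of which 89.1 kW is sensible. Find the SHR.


SHR = Q_sensible / Q_total
SHR = 89.1 / 98.3
SHR = 0.906

0.906


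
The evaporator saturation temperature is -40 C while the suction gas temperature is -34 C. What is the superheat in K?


Superheat = T_suction - T_evap
Superheat = -34 - (-40)
Superheat = 6 K

6


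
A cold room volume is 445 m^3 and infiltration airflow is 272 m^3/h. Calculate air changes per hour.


ACH = flow / volume
ACH = 272 / 445
ACH = 0.611

0.611


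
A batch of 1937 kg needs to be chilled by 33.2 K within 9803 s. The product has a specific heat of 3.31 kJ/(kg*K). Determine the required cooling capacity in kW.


Q = m * cp * dT / t
Q = 1937 * 3.31 * 33.2 / 9803
Q = 21.714 kW

21.714


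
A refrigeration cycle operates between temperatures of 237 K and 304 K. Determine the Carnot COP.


dT = 304 - 237 = 67 K
COP_carnot = T_cold / dT = 237 / 67
COP_carnot = 3.537

3.537


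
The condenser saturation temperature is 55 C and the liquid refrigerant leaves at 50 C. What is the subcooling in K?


Subcooling = T_cond - T_liquid
Subcooling = 55 - 50
Subcooling = 5 K

5


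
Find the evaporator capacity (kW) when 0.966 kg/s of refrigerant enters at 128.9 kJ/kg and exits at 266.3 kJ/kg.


dh = 266.3 - 128.9 = 137.4 kJ/kg
Q_evap = m_dot * dh = 0.966 * 137.4
Q_evap = 132.73 kW

132.73


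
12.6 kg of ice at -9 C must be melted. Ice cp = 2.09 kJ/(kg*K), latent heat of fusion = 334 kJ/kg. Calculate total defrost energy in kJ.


Sensible heat = cp * dT = 2.09 * 9 = 18.81 kJ/kg
Total per kg = 18.81 + 334 = 352.81 kJ/kg
Q = m * total = 12.6 * 352.81
Q = 4445.4 kJ

4445.4


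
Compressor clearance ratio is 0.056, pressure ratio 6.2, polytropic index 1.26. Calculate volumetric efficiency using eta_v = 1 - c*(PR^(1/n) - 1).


PR^(1/n) = 6.2^(1/1.26) = 4.25483079
eta_v = 1 - 0.056 * (4.25483079 - 1)
eta_v = 0.8177

0.8177


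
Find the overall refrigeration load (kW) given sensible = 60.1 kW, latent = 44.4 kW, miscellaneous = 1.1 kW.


Q_total = Q_s + Q_l + Q_misc
Q_total = 60.1 + 44.4 + 1.1
Q_total = 105.6 kW

105.6


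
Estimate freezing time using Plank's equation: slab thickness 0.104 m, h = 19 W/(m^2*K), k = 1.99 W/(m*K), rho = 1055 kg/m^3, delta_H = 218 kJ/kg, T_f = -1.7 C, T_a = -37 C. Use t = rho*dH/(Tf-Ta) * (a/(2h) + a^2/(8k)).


dT = -1.7 - (-37) = 35.3 K
term1 = a/(2h) = 0.104/(2*19) = 0.002736842105
term2 = a^2/(8k) = 0.104^2/(8*1.99) = 0.0006793969849
t = rho*dH*1000/dT * (term1 + term2)
t = 1055*218*1000/35.3 * (0.002736842105 + 0.0006793969849)
t = 22258 s

22258


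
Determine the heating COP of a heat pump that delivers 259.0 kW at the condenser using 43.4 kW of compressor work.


COP_hp = Q_cond / W
COP_hp = 259.0 / 43.4
COP_hp = 5.968

5.968


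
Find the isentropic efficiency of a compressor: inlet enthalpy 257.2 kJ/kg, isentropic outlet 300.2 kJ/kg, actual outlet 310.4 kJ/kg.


dh_ideal = 300.2 - 257.2 = 43.0 kJ/kg
dh_actual = 310.4 - 257.2 = 53.2 kJ/kg
eta_s = dh_ideal / dh_actual = 43.0 / 53.2
eta_s = 0.8083

0.8083


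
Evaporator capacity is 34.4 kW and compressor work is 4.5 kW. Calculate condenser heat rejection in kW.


Q_cond = Q_evap + W
Q_cond = 34.4 + 4.5
Q_cond = 38.9 kW

38.9


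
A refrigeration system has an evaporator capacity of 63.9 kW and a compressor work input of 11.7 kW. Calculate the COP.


COP = Q_evap / W
COP = 63.9 / 11.7
COP = 5.462

5.462


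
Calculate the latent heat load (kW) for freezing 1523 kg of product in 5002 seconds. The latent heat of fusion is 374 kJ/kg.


Q_lat = m * h_fg / t
Q_lat = 1523 * 374 / 5002
Q_lat = 113.87 kW

113.87


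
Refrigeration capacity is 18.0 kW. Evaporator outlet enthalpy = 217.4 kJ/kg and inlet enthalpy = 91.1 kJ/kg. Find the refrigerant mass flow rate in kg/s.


dh = 217.4 - 91.1 = 126.3 kJ/kg
m_dot = Q / dh = 18.0 / 126.3 = 0.1425 kg/s

0.1425


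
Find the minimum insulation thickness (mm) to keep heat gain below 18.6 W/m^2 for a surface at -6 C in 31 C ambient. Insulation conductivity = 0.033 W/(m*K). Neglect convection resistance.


dT = 31 - (-6) = 37 K
thickness = k * dT / q_max * 1000
thickness = 0.033 * 37 / 18.6 * 1000
thickness = 65.6 mm

65.6


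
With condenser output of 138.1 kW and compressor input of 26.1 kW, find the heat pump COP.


COP_hp = Q_cond / W
COP_hp = 138.1 / 26.1
COP_hp = 5.291

5.291


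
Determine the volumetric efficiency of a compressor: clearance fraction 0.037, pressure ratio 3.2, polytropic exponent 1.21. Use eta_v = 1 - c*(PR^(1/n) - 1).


PR^(1/n) = 3.2^(1/1.21) = 2.61504593
eta_v = 1 - 0.037 * (2.61504593 - 1)
eta_v = 0.9402

0.9402


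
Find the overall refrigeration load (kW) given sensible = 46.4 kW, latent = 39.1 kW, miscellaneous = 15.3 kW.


Q_total = Q_s + Q_l + Q_misc
Q_total = 46.4 + 39.1 + 15.3
Q_total = 100.8 kW

100.8


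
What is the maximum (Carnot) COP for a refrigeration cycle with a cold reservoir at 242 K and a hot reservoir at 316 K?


dT = 316 - 242 = 74 K
COP_carnot = T_cold / dT = 242 / 74
COP_carnot = 3.27

3.27


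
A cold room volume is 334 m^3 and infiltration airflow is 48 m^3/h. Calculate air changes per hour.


ACH = flow / volume
ACH = 48 / 334
ACH = 0.144

0.144


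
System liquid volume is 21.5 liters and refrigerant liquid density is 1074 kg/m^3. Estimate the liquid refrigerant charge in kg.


Charge = V * rho / 1000
Charge = 21.5 * 1074 / 1000
Charge = 23.09 kg

23.09


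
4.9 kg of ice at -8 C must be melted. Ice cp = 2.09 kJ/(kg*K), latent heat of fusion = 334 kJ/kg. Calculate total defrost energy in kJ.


Sensible heat = cp * dT = 2.09 * 8 = 16.72 kJ/kg
Total per kg = 16.72 + 334 = 350.72 kJ/kg
Q = m * total = 4.9 * 350.72
Q = 1718.5 kJ

1718.5


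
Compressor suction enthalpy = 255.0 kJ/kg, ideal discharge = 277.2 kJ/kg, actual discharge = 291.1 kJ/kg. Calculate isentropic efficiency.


dh_ideal = 277.2 - 255.0 = 22.2 kJ/kg
dh_actual = 291.1 - 255.0 = 36.1 kJ/kg
eta_s = dh_ideal / dh_actual = 22.2 / 36.1
eta_s = 0.615

0.615


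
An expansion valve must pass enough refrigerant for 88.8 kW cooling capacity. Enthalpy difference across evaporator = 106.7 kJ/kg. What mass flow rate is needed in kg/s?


m_dot = Q / dh
m_dot = 88.8 / 106.7
m_dot = 0.8322 kg/s

0.8322


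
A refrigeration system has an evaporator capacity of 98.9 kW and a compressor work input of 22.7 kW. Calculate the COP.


COP = Q_evap / W
COP = 98.9 / 22.7
COP = 4.357

4.357


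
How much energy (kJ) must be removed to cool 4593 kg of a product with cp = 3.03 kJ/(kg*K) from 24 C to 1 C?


dT = 24 - (1) = 23 K
Q = m * cp * dT = 4593 * 3.03 * 23
Q = 320086 kJ

320086


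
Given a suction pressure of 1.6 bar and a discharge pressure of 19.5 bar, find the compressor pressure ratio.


PR = P_high / P_low
PR = 19.5 / 1.6
PR = 12.188

12.188


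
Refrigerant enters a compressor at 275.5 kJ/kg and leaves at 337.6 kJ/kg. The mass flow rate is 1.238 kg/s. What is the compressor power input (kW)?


dh = 337.6 - 275.5 = 62.1 kJ/kg
W = m_dot * dh = 1.238 * 62.1 = 76.88 kW

76.88


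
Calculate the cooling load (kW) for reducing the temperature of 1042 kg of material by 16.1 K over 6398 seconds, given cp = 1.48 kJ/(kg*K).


Q = m * cp * dT / t
Q = 1042 * 1.48 * 16.1 / 6398
Q = 3.881 kW

3.881


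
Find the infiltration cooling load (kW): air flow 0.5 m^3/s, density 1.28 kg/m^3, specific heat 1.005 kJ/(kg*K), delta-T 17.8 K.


Q = V_dot * rho * cp * dT
Q = 0.5 * 1.28 * 1.005 * 17.8
Q = 11.449 kW

11.449


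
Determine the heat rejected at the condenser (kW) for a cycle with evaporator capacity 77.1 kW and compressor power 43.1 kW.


Q_cond = Q_evap + W
Q_cond = 77.1 + 43.1
Q_cond = 120.2 kW

120.2


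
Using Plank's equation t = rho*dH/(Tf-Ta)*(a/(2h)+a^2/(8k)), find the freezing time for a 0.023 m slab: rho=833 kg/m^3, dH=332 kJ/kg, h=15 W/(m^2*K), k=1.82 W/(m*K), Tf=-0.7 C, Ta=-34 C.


dT = -0.7 - (-34) = 33.3 K
term1 = a/(2h) = 0.023/(2*15) = 0.0007666666667
term2 = a^2/(8k) = 0.023^2/(8*1.82) = 0.00003633241758
t = rho*dH*1000/dT * (term1 + term2)
t = 833*332*1000/33.3 * (0.0007666666667 + 0.00003633241758)
t = 6669 s

6669


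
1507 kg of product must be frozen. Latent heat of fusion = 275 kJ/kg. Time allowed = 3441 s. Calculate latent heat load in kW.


Q_lat = m * h_fg / t
Q_lat = 1507 * 275 / 3441
Q_lat = 120.44 kW

120.44


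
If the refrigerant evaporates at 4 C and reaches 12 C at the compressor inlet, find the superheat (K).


Superheat = T_suction - T_evap
Superheat = 12 - (4)
Superheat = 8 K

8


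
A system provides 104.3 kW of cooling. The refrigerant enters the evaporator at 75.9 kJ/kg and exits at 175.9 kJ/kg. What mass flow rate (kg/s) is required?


dh = 175.9 - 75.9 = 100.0 kJ/kg
m_dot = Q / dh = 104.3 / 100.0 = 1.043 kg/s

1.043


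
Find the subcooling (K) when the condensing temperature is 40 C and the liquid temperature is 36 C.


Subcooling = T_cond - T_liquid
Subcooling = 40 - 36
Subcooling = 4 K

4


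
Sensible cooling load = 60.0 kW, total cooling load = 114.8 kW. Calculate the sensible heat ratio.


SHR = Q_sensible / Q_total
SHR = 60.0 / 114.8
SHR = 0.523

0.523


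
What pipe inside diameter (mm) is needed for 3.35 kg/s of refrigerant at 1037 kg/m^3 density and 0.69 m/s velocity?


A = m_dot / (rho * v) = 3.35 / (1037 * 0.69) = 0.004681844227 m^2
d = sqrt(4*A/pi) * 1000
d = 77.2 mm

77.2


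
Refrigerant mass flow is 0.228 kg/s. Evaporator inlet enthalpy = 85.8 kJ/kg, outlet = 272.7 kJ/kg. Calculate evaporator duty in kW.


dh = 272.7 - 85.8 = 186.9 kJ/kg
Q_evap = m_dot * dh = 0.228 * 186.9
Q_evap = 42.61 kW

42.61


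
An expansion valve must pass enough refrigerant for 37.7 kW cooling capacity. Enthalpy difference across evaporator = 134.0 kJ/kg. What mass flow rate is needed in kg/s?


m_dot = Q / dh
m_dot = 37.7 / 134.0
m_dot = 0.2813 kg/s

0.2813


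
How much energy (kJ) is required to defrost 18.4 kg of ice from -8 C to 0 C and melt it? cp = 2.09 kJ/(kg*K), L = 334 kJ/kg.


Sensible heat = cp * dT = 2.09 * 8 = 16.72 kJ/kg
Total per kg = 16.72 + 334 = 350.72 kJ/kg
Q = m * total = 18.4 * 350.72
Q = 6453.2 kJ

6453.2


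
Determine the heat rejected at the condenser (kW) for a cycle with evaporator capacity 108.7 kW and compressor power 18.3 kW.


Q_cond = Q_evap + W
Q_cond = 108.7 + 18.3
Q_cond = 127.0 kW

127.0


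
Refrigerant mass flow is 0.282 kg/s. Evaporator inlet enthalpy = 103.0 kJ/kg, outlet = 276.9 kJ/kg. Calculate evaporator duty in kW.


dh = 276.9 - 103.0 = 173.9 kJ/kg
Q_evap = m_dot * dh = 0.282 * 173.9
Q_evap = 49.04 kW

49.04


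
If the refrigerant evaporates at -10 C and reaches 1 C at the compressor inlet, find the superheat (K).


Superheat = T_suction - T_evap
Superheat = 1 - (-10)
Superheat = 11 K

11


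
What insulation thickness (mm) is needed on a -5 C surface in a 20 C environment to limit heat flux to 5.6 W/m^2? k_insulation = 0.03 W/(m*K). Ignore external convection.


dT = 20 - (-5) = 25 K
thickness = k * dT / q_max * 1000
thickness = 0.03 * 25 / 5.6 * 1000
thickness = 133.9 mm

133.9


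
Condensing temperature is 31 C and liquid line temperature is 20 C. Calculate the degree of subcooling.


Subcooling = T_cond - T_liquid
Subcooling = 31 - 20
Subcooling = 11 K

11


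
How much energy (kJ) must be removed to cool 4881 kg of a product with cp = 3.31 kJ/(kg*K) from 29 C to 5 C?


dT = 29 - (5) = 24 K
Q = m * cp * dT = 4881 * 3.31 * 24
Q = 387747 kJ

387747


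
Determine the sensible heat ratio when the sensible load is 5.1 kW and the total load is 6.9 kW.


SHR = Q_sensible / Q_total
SHR = 5.1 / 6.9
SHR = 0.739

0.739


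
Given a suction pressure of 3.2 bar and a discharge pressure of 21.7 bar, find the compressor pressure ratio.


PR = P_high / P_low
PR = 21.7 / 3.2
PR = 6.781

6.781


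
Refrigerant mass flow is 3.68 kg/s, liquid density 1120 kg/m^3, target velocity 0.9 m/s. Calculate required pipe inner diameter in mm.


A = m_dot / (rho * v) = 3.68 / (1120 * 0.9) = 0.003650793651 m^2
d = sqrt(4*A/pi) * 1000
d = 68.2 mm

68.2


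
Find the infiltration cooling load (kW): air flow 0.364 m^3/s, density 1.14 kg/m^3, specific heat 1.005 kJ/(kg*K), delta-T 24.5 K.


Q = V_dot * rho * cp * dT
Q = 0.364 * 1.14 * 1.005 * 24.5
Q = 10.217 kW

10.217


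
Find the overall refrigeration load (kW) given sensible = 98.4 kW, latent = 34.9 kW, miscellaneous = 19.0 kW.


Q_total = Q_s + Q_l + Q_misc
Q_total = 98.4 + 34.9 + 19.0
Q_total = 152.3 kW

152.3


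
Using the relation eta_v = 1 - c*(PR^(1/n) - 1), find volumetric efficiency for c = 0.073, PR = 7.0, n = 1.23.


PR^(1/n) = 7.0^(1/1.23) = 4.86487378
eta_v = 1 - 0.073 * (4.86487378 - 1)
eta_v = 0.7179

0.7179


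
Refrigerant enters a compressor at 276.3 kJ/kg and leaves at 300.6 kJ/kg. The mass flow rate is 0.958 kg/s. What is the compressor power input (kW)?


dh = 300.6 - 276.3 = 24.3 kJ/kg
W = m_dot * dh = 0.958 * 24.3 = 23.28 kW

23.28


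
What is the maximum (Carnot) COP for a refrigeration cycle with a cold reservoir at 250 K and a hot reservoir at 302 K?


dT = 302 - 250 = 52 K
COP_carnot = T_cold / dT = 250 / 52
COP_carnot = 4.808

4.808


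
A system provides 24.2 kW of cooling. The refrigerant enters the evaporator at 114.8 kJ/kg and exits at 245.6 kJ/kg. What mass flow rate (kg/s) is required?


dh = 245.6 - 114.8 = 130.8 kJ/kg
m_dot = Q / dh = 24.2 / 130.8 = 0.185 kg/s

0.185


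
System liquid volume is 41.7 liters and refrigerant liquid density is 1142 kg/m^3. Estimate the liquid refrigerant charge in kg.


Charge = V * rho / 1000
Charge = 41.7 * 1142 / 1000
Charge = 47.62 kg

47.62


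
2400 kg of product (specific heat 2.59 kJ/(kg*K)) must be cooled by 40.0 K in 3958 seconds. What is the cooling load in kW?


Q = m * cp * dT / t
Q = 2400 * 2.59 * 40.0 / 3958
Q = 62.82 kW

62.82


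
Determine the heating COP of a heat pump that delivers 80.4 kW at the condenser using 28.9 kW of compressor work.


COP_hp = Q_cond / W
COP_hp = 80.4 / 28.9
COP_hp = 2.782

2.782


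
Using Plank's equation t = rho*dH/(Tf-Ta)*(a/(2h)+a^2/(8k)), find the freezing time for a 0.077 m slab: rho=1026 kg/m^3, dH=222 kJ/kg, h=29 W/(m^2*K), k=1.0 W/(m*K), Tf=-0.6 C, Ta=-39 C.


dT = -0.6 - (-39) = 38.4 K
term1 = a/(2h) = 0.077/(2*29) = 0.001327586207
term2 = a^2/(8k) = 0.077^2/(8*1.0) = 0.000741125
t = rho*dH*1000/dT * (term1 + term2)
t = 1026*222*1000/38.4 * (0.001327586207 + 0.000741125)
t = 12271 s

12271


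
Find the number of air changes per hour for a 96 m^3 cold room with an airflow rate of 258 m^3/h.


ACH = flow / volume
ACH = 258 / 96
ACH = 2.688

2.688


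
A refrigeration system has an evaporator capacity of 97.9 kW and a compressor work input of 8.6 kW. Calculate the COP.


COP = Q_evap / W
COP = 97.9 / 8.6
COP = 11.384

11.384


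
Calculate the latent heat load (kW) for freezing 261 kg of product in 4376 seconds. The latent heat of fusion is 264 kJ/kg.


Q_lat = m * h_fg / t
Q_lat = 261 * 264 / 4376
Q_lat = 15.75 kW

15.75


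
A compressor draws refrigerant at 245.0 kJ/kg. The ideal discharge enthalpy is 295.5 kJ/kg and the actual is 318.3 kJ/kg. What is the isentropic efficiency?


dh_ideal = 295.5 - 245.0 = 50.5 kJ/kg
dh_actual = 318.3 - 245.0 = 73.3 kJ/kg
eta_s = dh_ideal / dh_actual = 50.5 / 73.3
eta_s = 0.6889

0.6889


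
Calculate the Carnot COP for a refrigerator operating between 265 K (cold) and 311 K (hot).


dT = 311 - 265 = 46 K
COP_carnot = T_cold / dT = 265 / 46
COP_carnot = 5.761

5.761


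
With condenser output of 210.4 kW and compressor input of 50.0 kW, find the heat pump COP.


COP_hp = Q_cond / W
COP_hp = 210.4 / 50.0
COP_hp = 4.208

4.208


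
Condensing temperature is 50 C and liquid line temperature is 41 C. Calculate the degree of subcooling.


Subcooling = T_cond - T_liquid
Subcooling = 50 - 41
Subcooling = 9 K

9


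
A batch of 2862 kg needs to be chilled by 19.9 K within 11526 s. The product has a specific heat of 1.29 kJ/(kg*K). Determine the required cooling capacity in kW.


Q = m * cp * dT / t
Q = 2862 * 1.29 * 19.9 / 11526
Q = 6.374 kW

6.374


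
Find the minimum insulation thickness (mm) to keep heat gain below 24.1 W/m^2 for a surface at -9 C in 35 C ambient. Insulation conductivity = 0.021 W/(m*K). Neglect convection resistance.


dT = 35 - (-9) = 44 K
thickness = k * dT / q_max * 1000
thickness = 0.021 * 44 / 24.1 * 1000
thickness = 38.3 mm

38.3


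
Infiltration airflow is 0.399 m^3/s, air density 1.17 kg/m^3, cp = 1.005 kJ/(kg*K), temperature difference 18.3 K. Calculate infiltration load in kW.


Q = V_dot * rho * cp * dT
Q = 0.399 * 1.17 * 1.005 * 18.3
Q = 8.586 kW

8.586


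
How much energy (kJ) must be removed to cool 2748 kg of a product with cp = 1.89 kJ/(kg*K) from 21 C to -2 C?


dT = 21 - (-2) = 23 K
Q = m * cp * dT = 2748 * 1.89 * 23
Q = 119456 kJ

119456


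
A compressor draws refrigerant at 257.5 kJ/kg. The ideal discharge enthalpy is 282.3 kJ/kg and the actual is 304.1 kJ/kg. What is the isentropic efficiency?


dh_ideal = 282.3 - 257.5 = 24.8 kJ/kg
dh_actual = 304.1 - 257.5 = 46.6 kJ/kg
eta_s = dh_ideal / dh_actual = 24.8 / 46.6
eta_s = 0.5322

0.5322


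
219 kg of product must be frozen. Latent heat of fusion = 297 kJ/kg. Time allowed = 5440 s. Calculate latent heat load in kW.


Q_lat = m * h_fg / t
Q_lat = 219 * 297 / 5440
Q_lat = 11.96 kW

11.96


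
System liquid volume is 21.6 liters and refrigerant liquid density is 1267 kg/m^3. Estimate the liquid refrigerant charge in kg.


Charge = V * rho / 1000
Charge = 21.6 * 1267 / 1000
Charge = 27.37 kg

27.37


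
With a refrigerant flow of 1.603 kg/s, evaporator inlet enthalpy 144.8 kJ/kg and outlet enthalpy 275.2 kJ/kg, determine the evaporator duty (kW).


dh = 275.2 - 144.8 = 130.4 kJ/kg
Q_evap = m_dot * dh = 1.603 * 130.4
Q_evap = 209.03 kW

209.03


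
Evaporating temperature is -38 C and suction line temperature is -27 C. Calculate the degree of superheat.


Superheat = T_suction - T_evap
Superheat = -27 - (-38)
Superheat = 11 K

11


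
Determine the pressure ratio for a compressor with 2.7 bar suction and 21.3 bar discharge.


PR = P_high / P_low
PR = 21.3 / 2.7
PR = 7.889

7.889


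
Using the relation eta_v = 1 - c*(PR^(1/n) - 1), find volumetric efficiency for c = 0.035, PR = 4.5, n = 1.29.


PR^(1/n) = 4.5^(1/1.29) = 3.20897468
eta_v = 1 - 0.035 * (3.20897468 - 1)
eta_v = 0.9227

0.9227


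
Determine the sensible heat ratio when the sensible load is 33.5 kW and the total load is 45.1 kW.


SHR = Q_sensible / Q_total
SHR = 33.5 / 45.1
SHR = 0.743

0.743


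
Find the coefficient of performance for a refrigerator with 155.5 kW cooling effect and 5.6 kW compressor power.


COP = Q_evap / W
COP = 155.5 / 5.6
COP = 27.768

27.768


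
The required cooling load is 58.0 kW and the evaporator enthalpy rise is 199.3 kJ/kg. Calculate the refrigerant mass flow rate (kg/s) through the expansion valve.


m_dot = Q / dh
m_dot = 58.0 / 199.3
m_dot = 0.291 kg/s

0.291


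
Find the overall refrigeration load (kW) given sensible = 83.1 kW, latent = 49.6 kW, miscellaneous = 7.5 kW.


Q_total = Q_s + Q_l + Q_misc
Q_total = 83.1 + 49.6 + 7.5
Q_total = 140.2 kW

140.2


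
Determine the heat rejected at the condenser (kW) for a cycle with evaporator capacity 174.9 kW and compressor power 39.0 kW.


Q_cond = Q_evap + W
Q_cond = 174.9 + 39.0
Q_cond = 213.9 kW

213.9


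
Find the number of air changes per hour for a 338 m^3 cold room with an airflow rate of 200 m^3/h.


ACH = flow / volume
ACH = 200 / 338
ACH = 0.592

0.592


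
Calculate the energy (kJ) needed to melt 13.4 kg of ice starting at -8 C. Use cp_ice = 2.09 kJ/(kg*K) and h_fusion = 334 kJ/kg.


Sensible heat = cp * dT = 2.09 * 8 = 16.72 kJ/kg
Total per kg = 16.72 + 334 = 350.72 kJ/kg
Q = m * total = 13.4 * 350.72
Q = 4699.6 kJ

4699.6


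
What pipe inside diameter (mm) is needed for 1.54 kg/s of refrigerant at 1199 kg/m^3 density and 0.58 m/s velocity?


A = m_dot / (rho * v) = 1.54 / (1199 * 0.58) = 0.002214489086 m^2
d = sqrt(4*A/pi) * 1000
d = 53.1 mm

53.1


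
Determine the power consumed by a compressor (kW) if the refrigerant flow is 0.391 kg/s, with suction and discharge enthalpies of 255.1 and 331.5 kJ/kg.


dh = 331.5 - 255.1 = 76.4 kJ/kg
W = m_dot * dh = 0.391 * 76.4 = 29.87 kW

29.87


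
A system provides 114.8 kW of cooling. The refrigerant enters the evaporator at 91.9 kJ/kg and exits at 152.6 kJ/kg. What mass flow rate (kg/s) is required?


dh = 152.6 - 91.9 = 60.7 kJ/kg
m_dot = Q / dh = 114.8 / 60.7 = 1.8913 kg/s

1.8913


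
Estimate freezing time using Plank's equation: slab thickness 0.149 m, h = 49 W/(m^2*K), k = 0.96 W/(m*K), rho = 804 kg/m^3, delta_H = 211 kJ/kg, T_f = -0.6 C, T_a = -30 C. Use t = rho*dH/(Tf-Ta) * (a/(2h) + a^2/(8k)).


dT = -0.6 - (-30) = 29.4 K
term1 = a/(2h) = 0.149/(2*49) = 0.001520408163
term2 = a^2/(8k) = 0.149^2/(8*0.96) = 0.002890755208
t = rho*dH*1000/dT * (term1 + term2)
t = 804*211*1000/29.4 * (0.001520408163 + 0.002890755208)
t = 25453 s

25453


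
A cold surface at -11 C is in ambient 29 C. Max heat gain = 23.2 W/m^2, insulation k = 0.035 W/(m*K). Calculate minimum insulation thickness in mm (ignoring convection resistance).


dT = 29 - (-11) = 40 K
thickness = k * dT / q_max * 1000
thickness = 0.035 * 40 / 23.2 * 1000
thickness = 60.3 mm

60.3


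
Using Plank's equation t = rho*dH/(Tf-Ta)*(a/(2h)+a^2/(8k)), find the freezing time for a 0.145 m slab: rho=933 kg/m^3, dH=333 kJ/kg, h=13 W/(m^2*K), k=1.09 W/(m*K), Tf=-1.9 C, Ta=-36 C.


dT = -1.9 - (-36) = 34.1 K
term1 = a/(2h) = 0.145/(2*13) = 0.005576923077
term2 = a^2/(8k) = 0.145^2/(8*1.09) = 0.002411123853
t = rho*dH*1000/dT * (term1 + term2)
t = 933*333*1000/34.1 * (0.005576923077 + 0.002411123853)
t = 72780 s

72780


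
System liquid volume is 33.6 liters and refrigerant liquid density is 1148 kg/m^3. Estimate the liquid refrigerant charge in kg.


Charge = V * rho / 1000
Charge = 33.6 * 1148 / 1000
Charge = 38.57 kg

38.57


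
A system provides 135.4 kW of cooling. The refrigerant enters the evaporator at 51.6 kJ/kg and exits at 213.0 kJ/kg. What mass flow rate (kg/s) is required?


dh = 213.0 - 51.6 = 161.4 kJ/kg
m_dot = Q / dh = 135.4 / 161.4 = 0.8389 kg/s

0.8389


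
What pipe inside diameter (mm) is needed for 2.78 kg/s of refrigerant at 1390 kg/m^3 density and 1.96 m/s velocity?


A = m_dot / (rho * v) = 2.78 / (1390 * 1.96) = 0.001020408163 m^2
d = sqrt(4*A/pi) * 1000
d = 36.0 mm

36.0


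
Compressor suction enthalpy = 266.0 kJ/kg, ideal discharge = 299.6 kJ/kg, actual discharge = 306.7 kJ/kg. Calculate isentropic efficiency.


dh_ideal = 299.6 - 266.0 = 33.6 kJ/kg
dh_actual = 306.7 - 266.0 = 40.7 kJ/kg
eta_s = dh_ideal / dh_actual = 33.6 / 40.7
eta_s = 0.8256

0.8256


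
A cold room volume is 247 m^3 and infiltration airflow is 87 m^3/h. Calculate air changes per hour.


ACH = flow / volume
ACH = 87 / 247
ACH = 0.352

0.352


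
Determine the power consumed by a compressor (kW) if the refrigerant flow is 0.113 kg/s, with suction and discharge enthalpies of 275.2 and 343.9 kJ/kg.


dh = 343.9 - 275.2 = 68.7 kJ/kg
W = m_dot * dh = 0.113 * 68.7 = 7.76 kW

7.76


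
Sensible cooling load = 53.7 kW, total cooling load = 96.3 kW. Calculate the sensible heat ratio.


SHR = Q_sensible / Q_total
SHR = 53.7 / 96.3
SHR = 0.558

0.558


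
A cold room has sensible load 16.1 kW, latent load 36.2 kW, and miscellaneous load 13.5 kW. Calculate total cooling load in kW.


Q_total = Q_s + Q_l + Q_misc
Q_total = 16.1 + 36.2 + 13.5
Q_total = 65.8 kW

65.8


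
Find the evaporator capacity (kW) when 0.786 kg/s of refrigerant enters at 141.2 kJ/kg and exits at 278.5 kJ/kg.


dh = 278.5 - 141.2 = 137.3 kJ/kg
Q_evap = m_dot * dh = 0.786 * 137.3
Q_evap = 107.92 kW

107.92


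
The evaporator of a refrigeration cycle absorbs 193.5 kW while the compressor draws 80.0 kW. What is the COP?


COP = Q_evap / W
COP = 193.5 / 80.0
COP = 2.419

2.419


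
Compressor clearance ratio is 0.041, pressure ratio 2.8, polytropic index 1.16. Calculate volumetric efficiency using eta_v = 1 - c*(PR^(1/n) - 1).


PR^(1/n) = 2.8^(1/1.16) = 2.4292995
eta_v = 1 - 0.041 * (2.4292995 - 1)
eta_v = 0.9414

0.9414


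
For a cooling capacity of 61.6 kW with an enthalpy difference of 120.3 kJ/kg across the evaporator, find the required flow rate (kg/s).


m_dot = Q / dh
m_dot = 61.6 / 120.3
m_dot = 0.5121 kg/s

0.5121


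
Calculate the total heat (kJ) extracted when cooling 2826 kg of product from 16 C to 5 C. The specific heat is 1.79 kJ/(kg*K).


dT = 16 - (5) = 11 K
Q = m * cp * dT = 2826 * 1.79 * 11
Q = 55644 kJ

55644


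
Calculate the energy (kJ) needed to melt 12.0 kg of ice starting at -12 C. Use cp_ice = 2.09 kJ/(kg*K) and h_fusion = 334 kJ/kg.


Sensible heat = cp * dT = 2.09 * 12 = 25.08 kJ/kg
Total per kg = 25.08 + 334 = 359.08 kJ/kg
Q = m * total = 12.0 * 359.08
Q = 4309.0 kJ

4309.0


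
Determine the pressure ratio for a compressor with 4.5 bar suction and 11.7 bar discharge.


PR = P_high / P_low
PR = 11.7 / 4.5
PR = 2.6

2.6


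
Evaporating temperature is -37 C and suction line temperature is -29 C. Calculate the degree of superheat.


Superheat = T_suction - T_evap
Superheat = -29 - (-37)
Superheat = 8 K

8


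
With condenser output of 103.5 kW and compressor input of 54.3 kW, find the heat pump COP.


COP_hp = Q_cond / W
COP_hp = 103.5 / 54.3
COP_hp = 1.906

1.906


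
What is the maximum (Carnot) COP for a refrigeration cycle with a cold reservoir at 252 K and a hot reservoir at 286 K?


dT = 286 - 252 = 34 K
COP_carnot = T_cold / dT = 252 / 34
COP_carnot = 7.412

7.412


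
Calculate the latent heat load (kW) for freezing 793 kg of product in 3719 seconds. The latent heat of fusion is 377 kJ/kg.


Q_lat = m * h_fg / t
Q_lat = 793 * 377 / 3719
Q_lat = 80.39 kW

80.39


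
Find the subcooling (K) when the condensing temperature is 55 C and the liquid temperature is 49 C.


Subcooling = T_cond - T_liquid
Subcooling = 55 - 49
Subcooling = 6 K

6


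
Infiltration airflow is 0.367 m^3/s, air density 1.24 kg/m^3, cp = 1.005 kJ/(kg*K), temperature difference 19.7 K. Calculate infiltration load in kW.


Q = V_dot * rho * cp * dT
Q = 0.367 * 1.24 * 1.005 * 19.7
Q = 9.01 kW

9.01


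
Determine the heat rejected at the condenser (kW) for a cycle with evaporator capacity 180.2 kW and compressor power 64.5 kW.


Q_cond = Q_evap + W
Q_cond = 180.2 + 64.5
Q_cond = 244.7 kW

244.7


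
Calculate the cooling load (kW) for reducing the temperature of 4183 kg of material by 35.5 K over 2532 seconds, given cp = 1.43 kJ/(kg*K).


Q = m * cp * dT / t
Q = 4183 * 1.43 * 35.5 / 2532
Q = 83.867 kW

83.867


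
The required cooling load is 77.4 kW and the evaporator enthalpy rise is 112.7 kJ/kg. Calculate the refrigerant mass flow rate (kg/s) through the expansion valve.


m_dot = Q / dh
m_dot = 77.4 / 112.7
m_dot = 0.6868 kg/s

0.6868


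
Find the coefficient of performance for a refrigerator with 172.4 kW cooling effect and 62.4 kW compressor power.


COP = Q_evap / W
COP = 172.4 / 62.4
COP = 2.763

2.763


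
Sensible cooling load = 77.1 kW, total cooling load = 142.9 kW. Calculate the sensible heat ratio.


SHR = Q_sensible / Q_total
SHR = 77.1 / 142.9
SHR = 0.54

0.54


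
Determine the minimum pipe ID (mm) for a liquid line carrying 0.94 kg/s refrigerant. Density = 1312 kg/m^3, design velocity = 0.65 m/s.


A = m_dot / (rho * v) = 0.94 / (1312 * 0.65) = 0.001102251407 m^2
d = sqrt(4*A/pi) * 1000
d = 37.5 mm

37.5


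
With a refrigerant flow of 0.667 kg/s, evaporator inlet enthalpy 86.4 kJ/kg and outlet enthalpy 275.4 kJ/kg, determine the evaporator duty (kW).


dh = 275.4 - 86.4 = 189.0 kJ/kg
Q_evap = m_dot * dh = 0.667 * 189.0
Q_evap = 126.06 kW

126.06


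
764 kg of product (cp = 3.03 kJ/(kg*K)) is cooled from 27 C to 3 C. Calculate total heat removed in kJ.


dT = 27 - (3) = 24 K
Q = m * cp * dT = 764 * 3.03 * 24
Q = 55558 kJ

55558


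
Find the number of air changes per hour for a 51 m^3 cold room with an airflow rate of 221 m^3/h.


ACH = flow / volume
ACH = 221 / 51
ACH = 4.333

4.333


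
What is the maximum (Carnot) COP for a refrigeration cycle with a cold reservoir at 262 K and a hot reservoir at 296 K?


dT = 296 - 262 = 34 K
COP_carnot = T_cold / dT = 262 / 34
COP_carnot = 7.706

7.706


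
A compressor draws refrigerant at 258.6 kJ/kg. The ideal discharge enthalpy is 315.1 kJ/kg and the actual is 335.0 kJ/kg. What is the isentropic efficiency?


dh_ideal = 315.1 - 258.6 = 56.5 kJ/kg
dh_actual = 335.0 - 258.6 = 76.4 kJ/kg
eta_s = dh_ideal / dh_actual = 56.5 / 76.4
eta_s = 0.7395

0.7395


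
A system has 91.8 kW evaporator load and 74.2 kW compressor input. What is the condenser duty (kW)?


Q_cond = Q_evap + W
Q_cond = 91.8 + 74.2
Q_cond = 166.0 kW

166.0


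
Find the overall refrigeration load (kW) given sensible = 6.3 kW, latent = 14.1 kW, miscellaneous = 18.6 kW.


Q_total = Q_s + Q_l + Q_misc
Q_total = 6.3 + 14.1 + 18.6
Q_total = 39.0 kW

39.0


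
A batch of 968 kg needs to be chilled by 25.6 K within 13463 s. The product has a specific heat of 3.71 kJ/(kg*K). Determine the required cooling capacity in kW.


Q = m * cp * dT / t
Q = 968 * 3.71 * 25.6 / 13463
Q = 6.829 kW

6.829


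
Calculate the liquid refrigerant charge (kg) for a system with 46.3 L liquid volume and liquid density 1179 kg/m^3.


Charge = V * rho / 1000
Charge = 46.3 * 1179 / 1000
Charge = 54.59 kg

54.59


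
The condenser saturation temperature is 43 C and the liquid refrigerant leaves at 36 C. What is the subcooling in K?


Subcooling = T_cond - T_liquid
Subcooling = 43 - 36
Subcooling = 7 K

7


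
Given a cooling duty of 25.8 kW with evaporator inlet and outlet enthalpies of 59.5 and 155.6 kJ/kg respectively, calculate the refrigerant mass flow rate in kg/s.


dh = 155.6 - 59.5 = 96.1 kJ/kg
m_dot = Q / dh = 25.8 / 96.1 = 0.2685 kg/s

0.2685


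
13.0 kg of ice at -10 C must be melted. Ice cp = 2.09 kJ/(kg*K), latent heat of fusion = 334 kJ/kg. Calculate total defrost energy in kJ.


Sensible heat = cp * dT = 2.09 * 10 = 20.9 kJ/kg
Total per kg = 20.9 + 334 = 354.9 kJ/kg
Q = m * total = 13.0 * 354.9
Q = 4613.7 kJ

4613.7


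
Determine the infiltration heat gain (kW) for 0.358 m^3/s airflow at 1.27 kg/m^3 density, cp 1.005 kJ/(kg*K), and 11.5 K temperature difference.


Q = V_dot * rho * cp * dT
Q = 0.358 * 1.27 * 1.005 * 11.5
Q = 5.255 kW

5.255


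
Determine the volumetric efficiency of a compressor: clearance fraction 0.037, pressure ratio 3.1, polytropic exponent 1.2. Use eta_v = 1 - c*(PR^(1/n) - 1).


PR^(1/n) = 3.1^(1/1.2) = 2.5672495
eta_v = 1 - 0.037 * (2.5672495 - 1)
eta_v = 0.942

0.942


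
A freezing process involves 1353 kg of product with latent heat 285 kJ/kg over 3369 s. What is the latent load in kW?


Q_lat = m * h_fg / t
Q_lat = 1353 * 285 / 3369
Q_lat = 114.46 kW

114.46


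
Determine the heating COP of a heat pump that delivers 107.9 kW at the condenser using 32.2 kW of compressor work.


COP_hp = Q_cond / W
COP_hp = 107.9 / 32.2
COP_hp = 3.351

3.351


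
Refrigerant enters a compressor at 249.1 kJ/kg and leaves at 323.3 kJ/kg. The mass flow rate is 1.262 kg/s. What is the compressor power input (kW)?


dh = 323.3 - 249.1 = 74.2 kJ/kg
W = m_dot * dh = 1.262 * 74.2 = 93.64 kW

93.64


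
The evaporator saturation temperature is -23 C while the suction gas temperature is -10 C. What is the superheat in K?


Superheat = T_suction - T_evap
Superheat = -10 - (-23)
Superheat = 13 K

13


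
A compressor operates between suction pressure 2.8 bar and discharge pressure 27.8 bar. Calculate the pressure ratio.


PR = P_high / P_low
PR = 27.8 / 2.8
PR = 9.929

9.929


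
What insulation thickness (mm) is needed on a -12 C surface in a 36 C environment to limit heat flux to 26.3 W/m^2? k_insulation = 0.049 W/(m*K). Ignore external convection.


dT = 36 - (-12) = 48 K
thickness = k * dT / q_max * 1000
thickness = 0.049 * 48 / 26.3 * 1000
thickness = 89.4 mm

89.4


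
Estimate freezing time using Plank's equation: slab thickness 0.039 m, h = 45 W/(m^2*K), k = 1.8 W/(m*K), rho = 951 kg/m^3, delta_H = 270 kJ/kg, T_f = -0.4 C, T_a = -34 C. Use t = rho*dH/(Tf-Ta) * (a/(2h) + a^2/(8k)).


dT = -0.4 - (-34) = 33.6 K
term1 = a/(2h) = 0.039/(2*45) = 0.0004333333333
term2 = a^2/(8k) = 0.039^2/(8*1.8) = 0.000105625
t = rho*dH*1000/dT * (term1 + term2)
t = 951*270*1000/33.6 * (0.0004333333333 + 0.000105625)
t = 4119 s

4119


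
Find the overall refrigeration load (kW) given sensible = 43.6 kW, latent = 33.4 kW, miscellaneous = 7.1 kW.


Q_total = Q_s + Q_l + Q_misc
Q_total = 43.6 + 33.4 + 7.1
Q_total = 84.1 kW

84.1


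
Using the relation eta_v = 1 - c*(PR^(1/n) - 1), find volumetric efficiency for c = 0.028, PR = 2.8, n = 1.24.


PR^(1/n) = 2.8^(1/1.24) = 2.29409456
eta_v = 1 - 0.028 * (2.29409456 - 1)
eta_v = 0.9638

0.9638


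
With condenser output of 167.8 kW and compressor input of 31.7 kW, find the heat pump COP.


COP_hp = Q_cond / W
COP_hp = 167.8 / 31.7
COP_hp = 5.293

5.293


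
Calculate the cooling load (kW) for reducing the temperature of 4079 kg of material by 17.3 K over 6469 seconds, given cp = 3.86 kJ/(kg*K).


Q = m * cp * dT / t
Q = 4079 * 3.86 * 17.3 / 6469
Q = 42.107 kW

42.107


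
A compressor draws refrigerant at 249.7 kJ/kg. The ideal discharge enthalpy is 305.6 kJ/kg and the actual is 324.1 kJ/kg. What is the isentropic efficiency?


dh_ideal = 305.6 - 249.7 = 55.9 kJ/kg
dh_actual = 324.1 - 249.7 = 74.4 kJ/kg
eta_s = dh_ideal / dh_actual = 55.9 / 74.4
eta_s = 0.7513

0.7513
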